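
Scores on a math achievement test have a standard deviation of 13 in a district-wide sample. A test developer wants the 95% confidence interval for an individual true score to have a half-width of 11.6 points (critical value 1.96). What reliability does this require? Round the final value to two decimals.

SEM needed = half-width / z = 11.6/1.96 ≈ 5.9184
r = 1 − (5.9184/13)² ≈ 1 − 0.2073 ≈ 0.7927

0.79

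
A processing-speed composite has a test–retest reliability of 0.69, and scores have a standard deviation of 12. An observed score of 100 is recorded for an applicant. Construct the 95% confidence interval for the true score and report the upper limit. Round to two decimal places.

SEM = 12.000 × √(1 − 0.690) = 12.000 × √0.310 ≈ 12.000 × 0.557 ≈ 6.681
Half-width = 1.96×6.681 ≈ 13.095
Upper bound: 100 + 13.095 = 113.095

113.10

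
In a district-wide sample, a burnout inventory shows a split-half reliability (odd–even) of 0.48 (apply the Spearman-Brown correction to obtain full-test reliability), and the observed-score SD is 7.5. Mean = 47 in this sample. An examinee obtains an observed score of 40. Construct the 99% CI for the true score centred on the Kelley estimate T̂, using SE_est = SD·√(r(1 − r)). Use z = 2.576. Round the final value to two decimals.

Full-length reliability (Spearman-Brown) = 2(0.48)/(1+0.48) ≈ 0.649
T̂ = 0.649(40) + 0.351(47) ≈ 42.459
SE_est = SD * √(r(1 − r)) = 7.500 * √0.228 ≈ 7.500 * 0.477 ≈ 3.580
99% CI: 42.459 ± 9.223 ≈ (33.236, 51.683)

[33.24, 51.68]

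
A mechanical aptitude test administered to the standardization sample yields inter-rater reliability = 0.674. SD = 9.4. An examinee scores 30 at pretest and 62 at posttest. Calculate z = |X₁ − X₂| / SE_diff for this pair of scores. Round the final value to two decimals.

SEM = 9.4000·√(1 − 0.6740) ≈ 5.3671
SE_diff = SEM · √2 ≈ 5.3671 · 1.4142 ≈ 7.5902
z = |30 − 62| / 7.5902 = 32 / 7.5902 ≈ 4.2160

4.22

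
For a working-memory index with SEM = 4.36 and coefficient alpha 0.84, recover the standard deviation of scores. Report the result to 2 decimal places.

SD = 4.36 / √(1 − 0.84) ≈ 10.900

10.90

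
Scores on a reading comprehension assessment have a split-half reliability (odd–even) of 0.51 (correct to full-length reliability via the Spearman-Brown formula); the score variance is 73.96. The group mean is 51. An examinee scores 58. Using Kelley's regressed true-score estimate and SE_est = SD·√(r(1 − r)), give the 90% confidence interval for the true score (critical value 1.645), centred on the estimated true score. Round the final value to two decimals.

SD = √73.96 = 8.6000
Full-length reliability (Spearman-Brown) = 2(0.51)/(1+0.51) ≃ 0.6755
T̂ = r·X + (1 − r)·M = 0.6755*58 + 0.3245*51 ≃ 39.1788 + 16.5497 ≃ 55.7285
SE_est = 8.6000·√[r(1 − r)] ≃ 4.0264
90% CI: 55.7285 ± 6.6235 ≃ (49.1050, 62.3519)

[49.11, 62.35]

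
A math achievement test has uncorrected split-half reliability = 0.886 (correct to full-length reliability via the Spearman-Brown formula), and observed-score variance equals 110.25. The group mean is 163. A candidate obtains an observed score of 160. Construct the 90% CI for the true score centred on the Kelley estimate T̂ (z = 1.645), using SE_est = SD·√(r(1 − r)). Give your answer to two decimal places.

[156.07, 164.30]

σ = 110.25^(1/2) = 10.5000
Spearman-Brown: r = 2(0.886) / (1 + 0.886) = 1.7720 / 1.8860 ≃ 0.9396
T̂ = 0.9396(160) + 0.0604(163) ≃ 160.1813
SE_est = 10.5000*√(0.9396*0.0604) ≃ 2.5023
90% CI: 160.1813 ± 4.1162 ≃ (156.0651, 164.2975)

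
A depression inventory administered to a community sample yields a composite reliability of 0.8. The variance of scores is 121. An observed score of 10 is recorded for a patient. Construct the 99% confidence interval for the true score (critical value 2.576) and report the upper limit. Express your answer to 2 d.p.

22.67

SD = √121 = 11.0000
SEM = 11.0000*√(1 − 0.8000) ≈ 4.9193
Margin = 2.576 * 4.9193 ≈ 12.6722
Upper bound: 10 + 12.6722 = 22.6722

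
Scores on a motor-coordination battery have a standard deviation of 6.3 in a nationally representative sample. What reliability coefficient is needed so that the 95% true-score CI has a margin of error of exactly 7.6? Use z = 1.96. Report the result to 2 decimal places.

SEM needed = half-width / z = 7.6/1.96 ≈ 3.878
Required reliability = 1 − (SEM/SD)² = 1 − 0.379 ≈ 0.621

0.62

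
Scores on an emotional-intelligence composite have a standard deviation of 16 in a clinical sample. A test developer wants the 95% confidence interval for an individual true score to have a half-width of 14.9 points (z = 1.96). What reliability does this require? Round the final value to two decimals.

SEM needed = half-width / z = 14.9/1.96 ≈ 7.602
r = 1 − (SEM / SD)² = 1 − (7.602 / 16)² ≈ 1 − 0.226 ≈ 0.774

0.77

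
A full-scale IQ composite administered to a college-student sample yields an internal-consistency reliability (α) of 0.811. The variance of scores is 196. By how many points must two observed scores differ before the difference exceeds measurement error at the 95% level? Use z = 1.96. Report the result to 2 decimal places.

16.87

σ = 196^(1/2) = 14.0000
SEM = 14.0000 * √(1 − 0.8110) = 14.0000 * √0.1890 ≈ 14.0000 * 0.4347 ≈ 6.0864
Standard error of the difference = 6.0864·√2 ≈ 8.6074
Minimum reliable difference = 1.96 * SE_diff ≈ 1.96 * 8.6074 ≈ 16.8706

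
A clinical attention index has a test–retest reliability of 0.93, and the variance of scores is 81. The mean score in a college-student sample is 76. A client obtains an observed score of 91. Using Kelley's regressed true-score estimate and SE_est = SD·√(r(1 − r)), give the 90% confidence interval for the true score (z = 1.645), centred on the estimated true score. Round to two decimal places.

[86.17, 93.73]

SD = √81 ≃ 9.0000
T̂ = r·X + (1 − r)·M = 0.9300*91 + 0.0700*76 = 84.6300 + 5.3200 ≃ 89.9500
SE_est = SD * √(r(1 − r)) = 9.0000 * √0.0651 ≃ 9.0000 * 0.2551 ≃ 2.2963
90% CI: 89.9500 ± 3.7775 ≃ (86.1725, 93.7275)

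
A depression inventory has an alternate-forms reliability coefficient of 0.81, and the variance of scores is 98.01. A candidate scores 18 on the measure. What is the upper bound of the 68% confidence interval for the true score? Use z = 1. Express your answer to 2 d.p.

σ = 98.01^(1/2) = 9.9000
SEM = 9.9000·√(1 − 0.8100) ≈ 4.3153
Margin = 1 · 4.3153 ≈ 4.3153
Upper limit = 18 + 4.3153 ≈ 22.3153

22.32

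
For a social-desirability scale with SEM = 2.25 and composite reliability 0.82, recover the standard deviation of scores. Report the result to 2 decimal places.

SD = SEM / √(1 − r) = 2.25 / √0.180 ≈ 2.25 / 0.424 ≈ 5.303

5.30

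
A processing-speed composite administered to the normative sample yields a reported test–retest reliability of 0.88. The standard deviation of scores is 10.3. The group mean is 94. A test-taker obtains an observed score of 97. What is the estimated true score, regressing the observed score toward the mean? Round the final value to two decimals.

96.64

T̂ = 0.8800(97) + 0.1200(94) ≈ 96.6400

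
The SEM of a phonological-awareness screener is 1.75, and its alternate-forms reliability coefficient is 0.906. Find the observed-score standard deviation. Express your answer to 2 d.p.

5.71

σ = SEM·(1 − r)^(−1/2) ≈ 1.75·3.26164 ≈ 5.70787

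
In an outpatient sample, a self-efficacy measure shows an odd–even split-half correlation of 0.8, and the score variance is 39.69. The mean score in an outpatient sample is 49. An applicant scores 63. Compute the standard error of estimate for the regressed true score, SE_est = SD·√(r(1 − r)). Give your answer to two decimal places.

1.98

SD = √39.69 = 6.300
Full-length reliability (Spearman-Brown) = 2(0.8)/(1+0.8) ≈ 0.889
SE_est = SD × √(r(1 − r)) = 6.300 × √0.099 ≈ 6.300 × 0.314 ≈ 1.980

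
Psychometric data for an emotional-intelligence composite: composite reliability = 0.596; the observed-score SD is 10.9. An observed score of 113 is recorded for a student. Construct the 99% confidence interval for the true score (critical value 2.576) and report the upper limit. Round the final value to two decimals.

130.85

SEM = 10.9000×√(1 − 0.5960) ≈ 6.9281
Half-width = 2.576×6.9281 ≈ 17.8469
Upper limit = 113 + 17.8469 ≈ 130.8469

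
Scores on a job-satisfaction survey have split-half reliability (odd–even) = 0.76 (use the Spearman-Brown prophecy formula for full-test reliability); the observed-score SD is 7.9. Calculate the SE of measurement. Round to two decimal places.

2.92

Full-length reliability (Spearman-Brown) = 2(0.76)/(1+0.76) ≈ 0.864
SEM = 7.900 · √(1 − 0.864) = 7.900 · √0.136 ≈ 7.900 · 0.369 ≈ 2.917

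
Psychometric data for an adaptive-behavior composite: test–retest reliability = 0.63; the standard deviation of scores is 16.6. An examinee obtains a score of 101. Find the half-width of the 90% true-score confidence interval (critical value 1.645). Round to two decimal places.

SEM = 16.600 · √(1 − 0.630) = 16.600 · √0.370 ≈ 16.600 · 0.608 ≈ 10.097
1.645 · SEM ≈ 16.610

16.61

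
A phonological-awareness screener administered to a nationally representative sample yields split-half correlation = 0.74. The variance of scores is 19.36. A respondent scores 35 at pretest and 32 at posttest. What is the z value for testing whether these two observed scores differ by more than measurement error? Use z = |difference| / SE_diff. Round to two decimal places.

1.25

SD = √19.36 ≈ 4.4000
r_full = 2·0.74 / (1 + 0.74) ≈ 0.8506
SEM = 4.4000·√(1 − 0.8506) ≈ 1.7008
Standard error of the difference = 1.7008·√2 ≈ 2.4054
z = 3 / 2.4054 ≈ 1.2472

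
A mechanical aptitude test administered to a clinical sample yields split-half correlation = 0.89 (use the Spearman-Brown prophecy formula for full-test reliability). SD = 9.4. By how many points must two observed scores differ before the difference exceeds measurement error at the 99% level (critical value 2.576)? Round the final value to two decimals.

Full-length reliability (Spearman-Brown) = 2(0.89)/(1+0.89) ≈ 0.942
SEM = 9.400 × √(1 − 0.942) = 9.400 × √0.058 ≈ 9.400 × 0.241 ≈ 2.268
SE_diff = √2 × SEM ≈ 3.207
Smallest detectable difference = 2.576×3.207 ≈ 8.261

8.26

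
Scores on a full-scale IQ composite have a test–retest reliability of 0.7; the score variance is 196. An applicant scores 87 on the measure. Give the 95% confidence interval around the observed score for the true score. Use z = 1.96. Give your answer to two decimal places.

[71.97, 102.03]

SD = √196 ≃ 14.0000
SEM = 14.0000 × √(1 − 0.7000) = 14.0000 × √0.3000 ≃ 14.0000 × 0.5477 ≃ 7.6681
1.96 × SEM ≃ 15.0295
Interval: (71.9705, 102.0295)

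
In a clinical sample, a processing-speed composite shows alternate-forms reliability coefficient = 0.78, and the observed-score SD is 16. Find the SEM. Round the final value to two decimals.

7.50

The standard error of measurement is 16.0000×√(1 − 0.7800) ≃ 16.0000×0.4690 ≃ 7.5047.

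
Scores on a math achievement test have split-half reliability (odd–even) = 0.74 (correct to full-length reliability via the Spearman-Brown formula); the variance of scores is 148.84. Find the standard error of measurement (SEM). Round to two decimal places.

SD = √148.84 ≈ 12.2000
Full-length reliability (Spearman-Brown) = 2(0.74)/(1+0.74) ≈ 0.8506
SEM = 12.2000 * √(1 − 0.8506) = 12.2000 * √0.1494 ≈ 12.2000 * 0.3866 ≈ 4.7160

4.72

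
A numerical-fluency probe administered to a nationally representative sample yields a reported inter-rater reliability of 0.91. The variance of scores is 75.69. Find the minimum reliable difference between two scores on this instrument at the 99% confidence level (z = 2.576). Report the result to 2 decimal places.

9.51

σ = 75.69^(1/2) = 8.7000
SEM = 8.7000 * √(1 − 0.9100) = 8.7000 * √0.0900 ≈ 8.7000 * 0.3000 ≈ 2.6100
SE_diff = √2 * SEM ≈ 3.6911
Smallest detectable difference = 2.576*3.6911 ≈ 9.5083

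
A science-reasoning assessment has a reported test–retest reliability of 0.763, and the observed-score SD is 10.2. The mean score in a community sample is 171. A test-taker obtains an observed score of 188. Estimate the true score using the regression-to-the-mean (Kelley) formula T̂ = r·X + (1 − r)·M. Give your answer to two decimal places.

183.97

Estimated true score = 0.763*188 + (1 − 0.763)*171 ≈ 183.971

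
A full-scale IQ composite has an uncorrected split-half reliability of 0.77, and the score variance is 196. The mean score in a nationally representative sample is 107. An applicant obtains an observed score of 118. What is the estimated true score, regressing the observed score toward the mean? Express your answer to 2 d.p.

r_full = 2·0.77 / (1 + 0.77) ≈ 0.870
T̂ = r·X + (1 − r)·M = 0.870*118 + 0.130*107 ≈ 102.667 + 13.904 ≈ 116.571

116.57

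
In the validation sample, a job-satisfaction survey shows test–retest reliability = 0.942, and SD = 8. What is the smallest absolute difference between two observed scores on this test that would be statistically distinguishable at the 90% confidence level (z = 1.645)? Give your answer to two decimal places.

The standard error of measurement is 8.000×√(1 − 0.942) ≃ 8.000×0.241 ≃ 1.927.
Standard error of the difference = 1.927·√2 ≃ 2.725
Minimum reliable difference = 1.645 × SE_diff ≃ 1.645 × 2.725 ≃ 4.482

4.48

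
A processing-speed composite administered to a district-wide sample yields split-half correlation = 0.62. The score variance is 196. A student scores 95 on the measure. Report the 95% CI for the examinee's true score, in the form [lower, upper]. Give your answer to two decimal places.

SD = √196 = 14.00000
r_full = 2·0.62 / (1 + 0.62) ≈ 0.76543
SEM = 14.00000*√(1 − 0.76543) ≈ 6.78051
Half-width = 1.96*6.78051 ≈ 13.28980
CI = 95 ± 13.28980 → [81.71020, 108.28980]

[81.71, 108.29]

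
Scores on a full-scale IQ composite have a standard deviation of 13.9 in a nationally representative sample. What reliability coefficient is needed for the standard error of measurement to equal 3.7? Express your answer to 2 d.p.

r = 1 − (3.7000/13.9)² ≈ 1 − 0.0709 ≈ 0.9291

0.93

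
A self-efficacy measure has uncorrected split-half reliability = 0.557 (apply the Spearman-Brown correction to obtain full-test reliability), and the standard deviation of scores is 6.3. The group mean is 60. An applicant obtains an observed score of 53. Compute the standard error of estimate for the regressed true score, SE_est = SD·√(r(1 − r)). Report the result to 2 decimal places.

2.84

Spearman-Brown: r = 2(0.557) / (1 + 0.557) = 1.11400 / 1.55700 ≈ 0.71548
SE_est = 6.30000·√(0.71548·0.28452) ≈ 2.84247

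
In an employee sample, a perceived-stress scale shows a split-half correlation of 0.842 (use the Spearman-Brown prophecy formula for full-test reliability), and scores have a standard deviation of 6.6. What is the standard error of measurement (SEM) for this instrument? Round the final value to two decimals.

1.93

Full-length reliability (Spearman-Brown) = 2(0.842)/(1+0.842) ≃ 0.9142
SEM = 6.6000 * √(1 − 0.9142) = 6.6000 * √0.0858 ≃ 6.6000 * 0.2929 ≃ 1.9330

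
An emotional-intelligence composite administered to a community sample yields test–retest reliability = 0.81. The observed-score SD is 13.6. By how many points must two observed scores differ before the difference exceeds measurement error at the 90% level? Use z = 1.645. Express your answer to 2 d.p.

SEM = 13.6000*√(1 − 0.8100) ≈ 5.9281
Standard error of the difference = 5.9281·√2 ≈ 8.3836
Minimum reliable difference = 1.645 * SE_diff ≈ 1.645 * 8.3836 ≈ 13.7910

13.79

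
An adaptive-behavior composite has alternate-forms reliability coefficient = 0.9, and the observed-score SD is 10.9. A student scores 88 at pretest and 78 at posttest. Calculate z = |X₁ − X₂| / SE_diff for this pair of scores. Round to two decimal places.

The standard error of measurement is 10.9000*√(1 − 0.9000) ≈ 10.9000*0.3162 ≈ 3.4469.
Standard error of the difference = 3.4469·√2 ≈ 4.8746
z = |88 − 78| / 4.8746 = 10 / 4.8746 ≈ 2.0514

2.05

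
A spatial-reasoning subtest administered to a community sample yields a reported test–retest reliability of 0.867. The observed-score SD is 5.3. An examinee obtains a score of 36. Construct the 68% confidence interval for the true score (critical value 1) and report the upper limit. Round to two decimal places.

SEM = 5.300 × √(1 − 0.867) = 5.300 × √0.133 ≈ 5.300 × 0.365 ≈ 1.933
Margin = 1 × 1.933 ≈ 1.933
Upper limit = 36 + 1.933 ≈ 37.933

37.93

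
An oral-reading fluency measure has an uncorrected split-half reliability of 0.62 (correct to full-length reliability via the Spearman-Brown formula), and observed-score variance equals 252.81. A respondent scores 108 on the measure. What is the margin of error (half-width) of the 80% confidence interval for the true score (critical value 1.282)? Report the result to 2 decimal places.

9.87

SD = √252.81 ≈ 15.9000
r_full = 2·0.62 / (1 + 0.62) ≈ 0.7654
SEM = 15.9000 × √(1 − 0.7654) = 15.9000 × √0.2346 ≈ 15.9000 × 0.4843 ≈ 7.7007
Margin = 1.282 × 7.7007 ≈ 9.8723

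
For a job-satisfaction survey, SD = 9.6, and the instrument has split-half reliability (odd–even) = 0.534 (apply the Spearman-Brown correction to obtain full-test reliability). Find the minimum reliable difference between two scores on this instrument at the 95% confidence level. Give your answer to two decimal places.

14.67

Spearman-Brown: r = 2(0.534) / (1 + 0.534) = 1.0680 / 1.5340 ≈ 0.6962
SEM = 9.6000 · √(1 − 0.6962) = 9.6000 · √0.3038 ≈ 9.6000 · 0.5512 ≈ 5.2912
SE_diff = SEM · √2 ≈ 5.2912 · 1.4142 ≈ 7.4828
Smallest detectable difference = 1.96·7.4828 ≈ 14.6664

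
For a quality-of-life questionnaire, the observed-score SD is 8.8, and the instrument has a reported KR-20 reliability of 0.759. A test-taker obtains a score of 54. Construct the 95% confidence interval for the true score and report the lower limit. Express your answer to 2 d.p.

SEM = 8.80000 * √(1 − 0.75900) = 8.80000 * √0.24100 ≈ 8.80000 * 0.49092 ≈ 4.32007
Margin = 1.96 * 4.32007 ≈ 8.46735
Lower limit = 54 − 8.46735 ≈ 45.53265

45.53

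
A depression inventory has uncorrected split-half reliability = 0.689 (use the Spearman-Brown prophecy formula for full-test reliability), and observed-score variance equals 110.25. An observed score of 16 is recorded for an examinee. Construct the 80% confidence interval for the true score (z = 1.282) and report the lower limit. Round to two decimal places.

σ = 110.25^(1/2) = 10.5000
Full-length reliability (Spearman-Brown) = 2(0.689)/(1+0.689) ≈ 0.8159
SEM = 10.5000 × √(1 − 0.8159) = 10.5000 × √0.1841 ≈ 10.5000 × 0.4291 ≈ 4.5056
Half-width = 1.282×4.5056 ≈ 5.7762
Lower bound: 16 − 5.7762 = 10.2238

10.22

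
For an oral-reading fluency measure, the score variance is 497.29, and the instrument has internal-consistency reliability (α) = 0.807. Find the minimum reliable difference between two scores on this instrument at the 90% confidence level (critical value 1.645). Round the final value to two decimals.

22.79

σ = 497.29^(1/2) = 22.300
SEM = 22.300 × √(1 − 0.807) = 22.300 × √0.193 ≃ 22.300 × 0.439 ≃ 9.797
SE_diff = √2 × SEM ≃ 13.855
Minimum reliable difference = 1.645 × SE_diff ≃ 1.645 × 13.855 ≃ 22.791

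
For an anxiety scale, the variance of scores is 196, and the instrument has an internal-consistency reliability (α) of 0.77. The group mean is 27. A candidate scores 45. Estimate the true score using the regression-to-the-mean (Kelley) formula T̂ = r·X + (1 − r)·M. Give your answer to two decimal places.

40.86

Estimated true score = 0.770·45 + (1 − 0.770)·27 ≈ 40.860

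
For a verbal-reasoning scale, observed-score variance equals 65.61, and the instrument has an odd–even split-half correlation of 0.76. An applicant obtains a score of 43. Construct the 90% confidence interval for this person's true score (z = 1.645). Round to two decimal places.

[38.08, 47.92]

σ = 65.61^(1/2) = 8.1000
r_full = 2·0.76 / (1 + 0.76) ≃ 0.8636
SEM = 8.1000×√(1 − 0.8636) ≃ 2.9911
Margin = 1.645 × 2.9911 ≃ 4.9204
90% CI: 43 ± 4.9204 = [38.0796, 47.9204]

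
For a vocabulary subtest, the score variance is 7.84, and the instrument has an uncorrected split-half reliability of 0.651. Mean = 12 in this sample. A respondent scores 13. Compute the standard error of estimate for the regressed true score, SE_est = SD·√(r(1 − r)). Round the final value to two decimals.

SD = √7.84 ≈ 2.8000
r_full = 2·0.651 / (1 + 0.651) ≈ 0.7886
SE_est = SD · √(r(1 − r)) = 2.8000 · √0.1667 ≈ 2.8000 · 0.4083 ≈ 1.1432

1.14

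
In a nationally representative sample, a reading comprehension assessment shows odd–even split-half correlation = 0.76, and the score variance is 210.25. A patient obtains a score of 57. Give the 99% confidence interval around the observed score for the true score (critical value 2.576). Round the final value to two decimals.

σ = 210.25^(1/2) = 14.5000
Full-length reliability (Spearman-Brown) = 2(0.76)/(1+0.76) ≃ 0.8636
SEM = 14.5000 · √(1 − 0.8636) = 14.5000 · √0.1364 ≃ 14.5000 · 0.3693 ≃ 5.3545
Half-width = 2.576·5.3545 ≃ 13.7931
Interval: (43.2069, 70.7931)

[43.21, 70.79]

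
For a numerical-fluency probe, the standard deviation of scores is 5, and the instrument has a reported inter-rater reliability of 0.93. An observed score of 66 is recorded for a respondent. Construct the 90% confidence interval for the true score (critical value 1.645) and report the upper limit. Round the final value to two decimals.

68.18

SEM = 5.00000 · √(1 − 0.93000) = 5.00000 · √0.07000 ≃ 5.00000 · 0.26458 ≃ 1.32288
Half-width = 1.645·1.32288 ≃ 2.17613
Upper limit = 66 + 2.17613 ≃ 68.17613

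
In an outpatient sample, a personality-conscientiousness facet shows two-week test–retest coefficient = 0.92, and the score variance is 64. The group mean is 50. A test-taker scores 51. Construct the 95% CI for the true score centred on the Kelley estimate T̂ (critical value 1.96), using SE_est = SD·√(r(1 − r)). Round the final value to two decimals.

σ = 64^(1/2) = 8.0000
T̂ = 0.9200(51) + 0.0800(50) ≃ 50.9200
SE_est = 8.0000·√[r(1 − r)] ≃ 2.1703
95% CI: 50.9200 ± 4.2539 ≃ (46.6661, 55.1739)

[46.67, 55.17]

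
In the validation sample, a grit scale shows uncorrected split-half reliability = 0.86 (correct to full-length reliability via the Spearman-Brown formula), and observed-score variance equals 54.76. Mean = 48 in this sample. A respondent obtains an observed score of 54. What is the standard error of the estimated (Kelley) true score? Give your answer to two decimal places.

1.95

SD = √54.76 ≈ 7.400
Full-length reliability (Spearman-Brown) = 2(0.86)/(1+0.86) ≈ 0.925
SE_est = SD · √(r(1 − r)) = 7.400 · √0.070 ≈ 7.400 · 0.264 ≈ 1.952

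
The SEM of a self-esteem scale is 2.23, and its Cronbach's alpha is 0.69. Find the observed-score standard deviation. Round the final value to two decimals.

4.01

σ = SEM·(1 − r)^(−1/2) ≈ 2.23·1.79605 ≈ 4.00520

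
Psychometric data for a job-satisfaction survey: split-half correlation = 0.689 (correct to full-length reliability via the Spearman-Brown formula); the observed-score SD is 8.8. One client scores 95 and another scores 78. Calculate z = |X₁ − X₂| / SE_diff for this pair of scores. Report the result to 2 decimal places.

3.18

r_full = 2·0.689 / (1 + 0.689) ≈ 0.816
The standard error of measurement is 8.800×√(1 − 0.816) ≈ 8.800×0.429 ≈ 3.776.
SE_diff = SEM × √2 ≈ 3.776 × 1.414 ≈ 5.340
z = 17 / 5.340 ≈ 3.183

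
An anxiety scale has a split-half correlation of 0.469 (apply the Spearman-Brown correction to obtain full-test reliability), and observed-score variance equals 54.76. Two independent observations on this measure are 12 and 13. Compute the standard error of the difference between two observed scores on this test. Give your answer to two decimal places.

6.29

SD = √54.76 ≃ 7.4000
Full-length reliability (Spearman-Brown) = 2(0.469)/(1+0.469) ≃ 0.6385
SEM = 7.4000*√(1 − 0.6385) ≃ 4.4491
SE_diff = √2 * SEM ≃ 6.2919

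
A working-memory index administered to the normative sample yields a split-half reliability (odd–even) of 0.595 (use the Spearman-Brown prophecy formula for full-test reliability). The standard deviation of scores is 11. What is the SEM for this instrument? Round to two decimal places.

Full-length reliability (Spearman-Brown) = 2(0.595)/(1+0.595) ≈ 0.746
The standard error of measurement is 11.000×√(1 − 0.746) ≈ 11.000×0.504 ≈ 5.543.

5.54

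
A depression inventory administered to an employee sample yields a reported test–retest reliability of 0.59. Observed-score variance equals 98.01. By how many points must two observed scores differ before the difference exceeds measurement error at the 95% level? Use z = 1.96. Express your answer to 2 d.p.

17.57

SD = √98.01 = 9.90000
SEM = 9.90000 × √(1 − 0.59000) = 9.90000 × √0.41000 ≈ 9.90000 × 0.64031 ≈ 6.33909
SE_diff = SEM × √2 ≈ 6.33909 × 1.41421 ≈ 8.96483
Smallest detectable difference = 1.96×8.96483 ≈ 17.57107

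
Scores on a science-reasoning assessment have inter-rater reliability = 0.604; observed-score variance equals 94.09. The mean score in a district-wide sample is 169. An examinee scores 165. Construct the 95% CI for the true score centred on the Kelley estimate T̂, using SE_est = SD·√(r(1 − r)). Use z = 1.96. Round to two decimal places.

SD = √94.09 = 9.700
T̂ = r·X + (1 − r)·M = 0.604*165 + 0.396*169 = 99.660 + 66.924 ≃ 166.584
SE_est = 9.700*√(0.604*0.396) ≃ 4.744
95% CI: 166.584 ± 9.298 ≃ (157.286, 175.882)

[157.29, 175.88]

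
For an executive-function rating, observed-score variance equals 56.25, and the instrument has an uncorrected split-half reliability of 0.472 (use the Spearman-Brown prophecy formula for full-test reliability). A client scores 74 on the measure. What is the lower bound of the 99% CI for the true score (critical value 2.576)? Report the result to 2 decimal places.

62.43

SD = √56.25 = 7.50000
r_full = 2·0.472 / (1 + 0.472) ≈ 0.64130
SEM = 7.50000*√(1 − 0.64130) ≈ 4.49184
Half-width = 2.576*4.49184 ≈ 11.57098
Lower bound: 74 − 11.57098 = 62.42902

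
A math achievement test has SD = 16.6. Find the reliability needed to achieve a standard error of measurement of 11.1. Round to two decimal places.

0.55

r = 1 − (SEM / SD)² = 1 − (11.100 / 16.6)² ≃ 1 − 0.447 ≃ 0.553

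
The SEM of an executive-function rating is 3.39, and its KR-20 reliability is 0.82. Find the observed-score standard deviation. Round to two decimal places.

7.99

SD = SEM / √(1 − r) = 3.39 / √0.1800 ≈ 3.39 / 0.4243 ≈ 7.9903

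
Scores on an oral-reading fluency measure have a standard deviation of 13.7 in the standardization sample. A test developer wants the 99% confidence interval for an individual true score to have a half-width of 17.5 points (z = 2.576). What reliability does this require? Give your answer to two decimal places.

SEM needed = half-width / z = 17.5/2.576 ≃ 6.79348
Required reliability = 1 − (SEM/SD)² = 1 − 0.24589 ≃ 0.75411

0.75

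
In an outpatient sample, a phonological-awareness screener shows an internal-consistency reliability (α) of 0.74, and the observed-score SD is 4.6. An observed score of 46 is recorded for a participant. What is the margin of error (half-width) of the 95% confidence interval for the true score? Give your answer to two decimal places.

4.60

SEM = 4.600 · √(1 − 0.740) = 4.600 · √0.260 ≈ 4.600 · 0.510 ≈ 2.346
Margin = 1.96 · 2.346 ≈ 4.597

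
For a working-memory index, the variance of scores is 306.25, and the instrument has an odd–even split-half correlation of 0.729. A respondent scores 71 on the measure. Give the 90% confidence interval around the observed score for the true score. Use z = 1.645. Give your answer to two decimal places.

[59.60, 82.40]

σ = 306.25^(1/2) = 17.5000
r_full = 2·0.729 / (1 + 0.729) ≈ 0.8433
SEM = 17.5000 × √(1 − 0.8433) = 17.5000 × √0.1567 ≈ 17.5000 × 0.3959 ≈ 6.9283
Half-width = 1.645×6.9283 ≈ 11.3970
CI = 71 ± 11.3970 → [59.6030, 82.3970]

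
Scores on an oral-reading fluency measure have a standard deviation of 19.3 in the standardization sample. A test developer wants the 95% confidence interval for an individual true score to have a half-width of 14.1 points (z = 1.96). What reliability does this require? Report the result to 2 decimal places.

0.86

Required SEM = 14.1 / 1.96 ≃ 7.194
Required reliability = 1 − (SEM/SD)² = 1 − 0.139 ≃ 0.861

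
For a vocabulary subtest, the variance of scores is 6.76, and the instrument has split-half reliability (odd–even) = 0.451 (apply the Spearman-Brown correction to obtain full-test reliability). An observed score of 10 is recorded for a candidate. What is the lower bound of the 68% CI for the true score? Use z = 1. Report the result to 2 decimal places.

σ = 6.76^(1/2) = 2.600
Spearman-Brown: r = 2(0.451) / (1 + 0.451) = 0.902 / 1.451 ≃ 0.622
SEM = 2.600×√(1 − 0.622) ≃ 1.599
Margin = 1 × 1.599 ≃ 1.599
Lower limit = 10 − 1.599 ≃ 8.401

8.40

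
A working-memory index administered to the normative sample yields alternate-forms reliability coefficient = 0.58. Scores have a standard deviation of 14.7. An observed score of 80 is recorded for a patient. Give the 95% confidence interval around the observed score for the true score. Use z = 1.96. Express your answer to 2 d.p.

SEM = 14.700 · √(1 − 0.580) = 14.700 · √0.420 ≈ 14.700 · 0.648 ≈ 9.527
Half-width = 1.96·9.527 ≈ 18.672
CI = 80 ± 18.672 → [61.328, 98.672]

[61.33, 98.67]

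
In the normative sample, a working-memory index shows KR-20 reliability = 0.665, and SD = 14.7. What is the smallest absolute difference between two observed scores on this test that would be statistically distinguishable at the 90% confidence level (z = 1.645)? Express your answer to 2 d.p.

SEM = 14.70000×√(1 − 0.66500) ≈ 8.50824
SE_diff = SEM × √2 ≈ 8.50824 × 1.41421 ≈ 12.03247
Smallest detectable difference = 1.645×12.03247 ≈ 19.79341

19.79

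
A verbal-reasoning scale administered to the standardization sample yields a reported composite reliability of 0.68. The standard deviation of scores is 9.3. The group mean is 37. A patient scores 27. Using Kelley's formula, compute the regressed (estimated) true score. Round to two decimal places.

Estimated true score = 0.680×27 + (1 − 0.680)×37 ≈ 30.200

30.20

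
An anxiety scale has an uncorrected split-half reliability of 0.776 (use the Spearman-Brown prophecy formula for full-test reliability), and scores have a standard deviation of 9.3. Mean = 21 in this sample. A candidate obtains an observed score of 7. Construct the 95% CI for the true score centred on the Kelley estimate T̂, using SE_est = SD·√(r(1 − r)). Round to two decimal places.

[2.71, 14.82]

Spearman-Brown: r = 2(0.776) / (1 + 0.776) = 1.5520 / 1.7760 ≈ 0.8739
Estimated true score = 0.8739*7 + (1 − 0.8739)*21 ≈ 8.7658
SE_est = SD * √(r(1 − r)) = 9.3000 * √0.1102 ≈ 9.3000 * 0.3320 ≈ 3.0875
CI = 8.7658 ± 1.96 * 3.0875 → [2.7142, 14.8173]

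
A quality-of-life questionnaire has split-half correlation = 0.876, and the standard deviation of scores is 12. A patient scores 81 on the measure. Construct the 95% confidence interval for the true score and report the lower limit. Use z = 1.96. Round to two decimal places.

74.95

Spearman-Brown: r = 2(0.876) / (1 + 0.876) = 1.7520 / 1.8760 ≈ 0.9339
SEM = 12.0000 × √(1 − 0.9339) = 12.0000 × √0.0661 ≈ 12.0000 × 0.2571 ≈ 3.0851
Half-width = 1.96×3.0851 ≈ 6.0469
Lower limit = 81 − 6.0469 ≈ 74.9531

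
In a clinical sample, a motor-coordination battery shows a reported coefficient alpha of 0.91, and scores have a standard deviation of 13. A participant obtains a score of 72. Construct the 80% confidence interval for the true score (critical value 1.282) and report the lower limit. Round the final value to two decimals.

67.00

SEM = 13.000 · √(1 − 0.910) = 13.000 · √0.090 ≈ 13.000 · 0.300 ≈ 3.900
Half-width = 1.282·3.900 ≈ 5.000
Lower limit = 72 − 5.000 ≈ 67.000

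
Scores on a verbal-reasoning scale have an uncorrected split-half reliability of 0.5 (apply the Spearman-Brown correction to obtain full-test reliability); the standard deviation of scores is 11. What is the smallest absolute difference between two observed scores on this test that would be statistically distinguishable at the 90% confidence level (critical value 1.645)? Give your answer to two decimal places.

14.77

Spearman-Brown: r = 2(0.5) / (1 + 0.5) = 1.0000 / 1.5000 ≈ 0.6667
SEM = 11.0000 · √(1 − 0.6667) = 11.0000 · √0.3333 ≈ 11.0000 · 0.5774 ≈ 6.3509
SE_diff = √2 · SEM ≈ 8.9815
Smallest detectable difference = 1.645·8.9815 ≈ 14.7745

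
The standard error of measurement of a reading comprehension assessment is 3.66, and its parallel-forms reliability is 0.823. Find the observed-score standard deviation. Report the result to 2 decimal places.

8.70

SD = SEM / √(1 − r) = 3.66 / √0.177 ≈ 3.66 / 0.421 ≈ 8.700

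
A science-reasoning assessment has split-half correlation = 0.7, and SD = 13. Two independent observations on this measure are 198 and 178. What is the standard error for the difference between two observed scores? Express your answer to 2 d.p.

Full-length reliability (Spearman-Brown) = 2(0.7)/(1+0.7) ≈ 0.8235
SEM = 13.0000 · √(1 − 0.8235) = 13.0000 · √0.1765 ≈ 13.0000 · 0.4201 ≈ 5.4611
SE_diff = √2 · SEM ≈ 7.7232

7.72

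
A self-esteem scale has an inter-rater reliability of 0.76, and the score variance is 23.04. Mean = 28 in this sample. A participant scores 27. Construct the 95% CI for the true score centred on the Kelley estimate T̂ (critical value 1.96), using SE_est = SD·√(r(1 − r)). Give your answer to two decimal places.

σ = 23.04^(1/2) = 4.8000
T̂ = r·X + (1 − r)·M = 0.7600×27 + 0.2400×28 = 20.5200 + 6.7200 ≃ 27.2400
SE_est = SD × √(r(1 − r)) = 4.8000 × √0.1824 ≃ 4.8000 × 0.4271 ≃ 2.0500
CI = 27.2400 ± 1.96 × 2.0500 → [23.2220, 31.2580]

[23.22, 31.26]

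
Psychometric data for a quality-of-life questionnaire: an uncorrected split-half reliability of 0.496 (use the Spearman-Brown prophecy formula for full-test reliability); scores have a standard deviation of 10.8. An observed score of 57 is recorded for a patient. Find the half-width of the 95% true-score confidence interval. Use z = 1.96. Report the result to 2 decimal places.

Spearman-Brown: r = 2(0.496) / (1 + 0.496) = 0.992 / 1.496 ≈ 0.663
SEM = 10.800·√(1 − 0.663) ≈ 6.269
Margin = 1.96 · 6.269 ≈ 12.287

12.29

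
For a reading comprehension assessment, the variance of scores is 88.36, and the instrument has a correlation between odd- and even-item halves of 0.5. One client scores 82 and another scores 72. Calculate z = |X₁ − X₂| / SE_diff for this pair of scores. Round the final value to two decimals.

SD = √88.36 = 9.400
r_full = 2·0.5 / (1 + 0.5) ≃ 0.667
SEM = 9.400 · √(1 − 0.667) = 9.400 · √0.333 ≃ 9.400 · 0.577 ≃ 5.427
SE_diff = √2 · SEM ≃ 7.675
z = |82 − 72| / 7.675 = 10 / 7.675 ≃ 1.303

1.30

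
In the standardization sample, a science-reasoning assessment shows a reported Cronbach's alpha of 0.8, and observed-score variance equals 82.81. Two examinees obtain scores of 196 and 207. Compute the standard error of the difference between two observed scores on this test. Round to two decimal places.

5.76

σ = 82.81^(1/2) = 9.100
SEM = 9.100 * √(1 − 0.800) = 9.100 * √0.200 ≈ 9.100 * 0.447 ≈ 4.070
Standard error of the difference = 4.070·√2 ≈ 5.755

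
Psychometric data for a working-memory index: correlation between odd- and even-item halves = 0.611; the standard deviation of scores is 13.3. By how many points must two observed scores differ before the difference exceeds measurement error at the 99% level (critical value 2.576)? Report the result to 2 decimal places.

r_full = 2·0.611 / (1 + 0.611) ≈ 0.7585
The standard error of measurement is 13.3000·√(1 − 0.7585) ≈ 13.3000·0.4914 ≈ 6.5355.
SE_diff = SEM · √2 ≈ 6.5355 · 1.4142 ≈ 9.2426
Minimum reliable difference = 2.576 · SE_diff ≈ 2.576 · 9.2426 ≈ 23.8089

23.81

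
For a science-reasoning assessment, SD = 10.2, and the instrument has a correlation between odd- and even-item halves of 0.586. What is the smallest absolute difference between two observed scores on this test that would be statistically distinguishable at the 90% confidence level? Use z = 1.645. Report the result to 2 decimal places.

Spearman-Brown: r = 2(0.586) / (1 + 0.586) = 1.172 / 1.586 ≃ 0.739
SEM = 10.200 · √(1 − 0.739) = 10.200 · √0.261 ≃ 10.200 · 0.511 ≃ 5.211
Standard error of the difference = 5.211·√2 ≃ 7.370
Minimum reliable difference = 1.645 · SE_diff ≃ 1.645 · 7.370 ≃ 12.124

12.12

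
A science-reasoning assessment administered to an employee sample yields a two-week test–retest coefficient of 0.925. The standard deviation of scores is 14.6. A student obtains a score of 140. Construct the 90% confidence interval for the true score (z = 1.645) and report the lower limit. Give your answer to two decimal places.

133.42

SEM = 14.60000×√(1 − 0.92500) ≈ 3.99837
Margin = 1.645 × 3.99837 ≈ 6.57733
Lower limit = 140 − 6.57733 ≈ 133.42267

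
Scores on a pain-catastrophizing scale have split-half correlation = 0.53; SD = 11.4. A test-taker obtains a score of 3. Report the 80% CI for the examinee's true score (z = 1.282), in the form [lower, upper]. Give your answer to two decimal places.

[-5.10, 11.10]

Spearman-Brown: r = 2(0.53) / (1 + 0.53) = 1.0600 / 1.5300 ≈ 0.6928
The standard error of measurement is 11.4000×√(1 − 0.6928) ≈ 11.4000×0.5542 ≈ 6.3184.
1.282 × SEM ≈ 8.1002
80% CI: 3 ± 8.1002 = [-5.1002, 11.1002]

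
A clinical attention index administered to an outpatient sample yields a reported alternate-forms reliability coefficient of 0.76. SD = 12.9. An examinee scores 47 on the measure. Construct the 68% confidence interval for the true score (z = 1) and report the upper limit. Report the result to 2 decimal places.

SEM = 12.9000×√(1 − 0.7600) ≃ 6.3197
1 × SEM ≃ 6.3197
Upper limit = 47 + 6.3197 ≃ 53.3197

53.32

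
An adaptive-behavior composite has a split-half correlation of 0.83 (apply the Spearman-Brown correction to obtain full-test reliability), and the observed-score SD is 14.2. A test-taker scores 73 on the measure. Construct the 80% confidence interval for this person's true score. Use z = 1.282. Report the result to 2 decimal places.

[67.45, 78.55]

Full-length reliability (Spearman-Brown) = 2(0.83)/(1+0.83) ≈ 0.90710
SEM = 14.20000×√(1 − 0.90710) ≈ 4.32800
1.282 × SEM ≈ 5.54850
CI = 73 ± 5.54850 → [67.45150, 78.54850]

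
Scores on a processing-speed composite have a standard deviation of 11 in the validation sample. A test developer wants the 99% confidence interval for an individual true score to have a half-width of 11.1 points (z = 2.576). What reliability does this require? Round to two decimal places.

Required SEM = 11.1 / 2.576 ≃ 4.3090
Required reliability = 1 − (SEM/SD)² = 1 − 0.1535 ≃ 0.8465

0.85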